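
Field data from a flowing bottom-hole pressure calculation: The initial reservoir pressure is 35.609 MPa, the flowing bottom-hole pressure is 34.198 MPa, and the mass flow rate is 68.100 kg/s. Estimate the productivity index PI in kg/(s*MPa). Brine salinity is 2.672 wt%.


PI = mdot / (P_i - P_wf)
PI = 68.100 / (35.609 - 34.198)
PI = 48.264 kg/(s*MPa)


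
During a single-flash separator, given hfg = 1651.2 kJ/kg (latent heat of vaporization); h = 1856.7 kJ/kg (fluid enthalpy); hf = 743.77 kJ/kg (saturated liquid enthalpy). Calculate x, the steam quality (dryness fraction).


x = (h - hf) / hfg
x = (1856.7 - 743.77) / 1651.2
x = 0.67401


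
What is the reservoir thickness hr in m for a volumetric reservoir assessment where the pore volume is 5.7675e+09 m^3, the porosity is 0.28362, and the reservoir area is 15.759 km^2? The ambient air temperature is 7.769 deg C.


hr = Vp / (A * 1e6 * phi)
hr = 5.7675e+09 / (15.759 * 1e6 * 0.28362)
hr = 1290.4 m


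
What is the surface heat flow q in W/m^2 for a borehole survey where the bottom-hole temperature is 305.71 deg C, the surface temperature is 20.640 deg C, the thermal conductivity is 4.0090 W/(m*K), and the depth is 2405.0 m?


Step 1: grad = (T_d - T_surf)/d * 1000 = (305.71 - 20.64)/2405.0 * 1000 = 118.5322 deg C/km
Step 2: q = k * grad / 1000 = 4.009 * 118.5322 / 1000 = 0.47520 W/m^2
q = 0.47520 W/m^2


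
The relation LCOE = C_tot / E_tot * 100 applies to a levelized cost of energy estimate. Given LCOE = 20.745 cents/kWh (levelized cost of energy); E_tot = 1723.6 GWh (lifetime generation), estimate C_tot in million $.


C_tot = LCOE / 100 * E_tot
C_tot = 20.745 / 100 * 1723.6
C_tot = 357.56 million $


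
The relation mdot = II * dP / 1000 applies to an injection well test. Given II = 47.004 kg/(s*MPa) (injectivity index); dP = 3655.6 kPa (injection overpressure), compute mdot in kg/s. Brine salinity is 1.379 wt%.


mdot = II * dP / 1000
mdot = 47.004 * 3655.6 / 1000
mdot = 171.83 kg/s


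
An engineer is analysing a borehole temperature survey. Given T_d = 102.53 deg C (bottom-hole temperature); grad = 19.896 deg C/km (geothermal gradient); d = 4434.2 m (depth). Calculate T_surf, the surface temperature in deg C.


T_surf = T_d - grad * d / 1000
T_surf = 102.53 - 19.896 * 4434.2 / 1000
T_surf = 14.307 deg C


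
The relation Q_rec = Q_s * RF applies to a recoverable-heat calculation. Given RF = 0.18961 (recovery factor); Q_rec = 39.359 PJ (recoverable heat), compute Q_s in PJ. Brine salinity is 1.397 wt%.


Q_s = Q_rec / RF
Q_s = 39.359 / 0.18961
Q_s = 207.58 PJ


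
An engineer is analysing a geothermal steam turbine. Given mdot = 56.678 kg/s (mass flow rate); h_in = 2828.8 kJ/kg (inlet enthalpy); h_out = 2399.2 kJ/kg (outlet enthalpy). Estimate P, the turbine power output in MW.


P = mdot * (h_in - h_out) / 1000
P = 56.678 * (2828.8 - 2399.2) / 1000
P = 24.349 MW


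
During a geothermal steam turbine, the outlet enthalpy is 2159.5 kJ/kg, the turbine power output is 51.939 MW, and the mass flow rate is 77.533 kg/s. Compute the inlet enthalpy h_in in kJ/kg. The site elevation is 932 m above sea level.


h_in = h_out + P * 1000 / mdot
h_in = 2159.5 + 51.939 * 1000 / 77.533
h_in = 2829.4 kJ/kg


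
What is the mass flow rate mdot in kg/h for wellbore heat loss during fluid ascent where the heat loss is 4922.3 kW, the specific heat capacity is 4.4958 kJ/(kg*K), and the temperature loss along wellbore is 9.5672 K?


mdot = Q_loss / (cp * dT)
mdot = 4922.3 / (4.4958 * 9.5672)
mdot = 114.4396 kg/s
Convert: 114.4396 kg/s * 3600.0 = 4.1198e+05 kg/h
mdot = 4.1198e+05 kg/h


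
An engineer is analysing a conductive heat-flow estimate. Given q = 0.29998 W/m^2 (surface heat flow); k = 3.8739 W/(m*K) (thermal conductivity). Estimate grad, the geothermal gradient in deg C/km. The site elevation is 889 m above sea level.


grad = q * 1000 / k
grad = 0.29998 * 1000 / 3.8739
grad = 77.436 deg C/km


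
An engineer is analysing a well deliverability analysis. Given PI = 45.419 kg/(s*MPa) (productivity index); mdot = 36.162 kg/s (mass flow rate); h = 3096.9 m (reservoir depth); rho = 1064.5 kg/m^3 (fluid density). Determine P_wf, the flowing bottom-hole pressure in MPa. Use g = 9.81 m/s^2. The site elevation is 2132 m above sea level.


Step 1: P_i = rho*g*h/1e6 = 1064.5*9.81*3096.9/1e6 = 32.34014 MPa
Step 2: P_wf = P_i - mdot/PI = 32.34014 - 36.162/45.419 = 31.544 MPa
P_wf = 31.544 MPa


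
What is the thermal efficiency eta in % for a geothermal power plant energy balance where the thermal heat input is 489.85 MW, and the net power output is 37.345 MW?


eta = W_net / Q_in * 100
eta = 37.345 / 489.85 * 100
eta = 7.6238 %


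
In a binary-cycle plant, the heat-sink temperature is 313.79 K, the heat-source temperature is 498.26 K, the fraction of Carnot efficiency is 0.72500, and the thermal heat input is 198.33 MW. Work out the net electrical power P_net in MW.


Step 1: eta = (1 - Tc/Th)*f = (1 - 313.79/498.26)*0.725 = 0.2684156
Step 2: P_net = eta * Q_in = 0.2684156 * 198.33 = 53.235 MW
P_net = 53.235 MW


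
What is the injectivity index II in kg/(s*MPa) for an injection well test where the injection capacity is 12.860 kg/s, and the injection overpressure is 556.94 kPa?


II = mdot * 1000 / dP
II = 12.860 * 1000 / 556.94
II = 23.090 kg/(s*MPa)


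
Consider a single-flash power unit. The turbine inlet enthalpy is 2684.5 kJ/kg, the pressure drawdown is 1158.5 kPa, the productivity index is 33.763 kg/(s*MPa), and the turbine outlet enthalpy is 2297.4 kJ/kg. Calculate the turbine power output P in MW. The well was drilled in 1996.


Step 1: mdot = PI * dP / 1000 = 33.763 * 1158.5 / 1000 = 39.11444 kg/s
Step 2: P = mdot*(h_in - h_out)/1000 = 39.11444*(2684.5 - 2297.4)/1000 = 15.141 MW
P = 15.141 MW


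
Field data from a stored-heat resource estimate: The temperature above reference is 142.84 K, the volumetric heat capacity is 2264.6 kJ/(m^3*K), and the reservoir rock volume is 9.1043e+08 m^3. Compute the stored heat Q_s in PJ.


Q_s = Vr * rhoc * dT / 1e12
Q_s = 9.1043e+08 * 2264.6 * 142.84 / 1e12
Q_s = 294.50 PJ


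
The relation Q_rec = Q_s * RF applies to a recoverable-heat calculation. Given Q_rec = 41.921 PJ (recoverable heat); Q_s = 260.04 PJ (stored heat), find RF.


RF = Q_rec / Q_s
RF = 41.921 / 260.04
RF = 0.16121


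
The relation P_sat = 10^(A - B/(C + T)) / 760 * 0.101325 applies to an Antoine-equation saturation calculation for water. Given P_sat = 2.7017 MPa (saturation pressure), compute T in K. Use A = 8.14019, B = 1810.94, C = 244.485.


T = B / (A - log10(P_sat * 760 / 0.101325)) - C
T = 1810.94 / (8.14019 - log10(2.7017 * 760 / 0.101325)) - 244.485
T = 227.9190 deg C
Convert to K: 227.9190 + 273.15 = 501.07 K
T = 501.07 K


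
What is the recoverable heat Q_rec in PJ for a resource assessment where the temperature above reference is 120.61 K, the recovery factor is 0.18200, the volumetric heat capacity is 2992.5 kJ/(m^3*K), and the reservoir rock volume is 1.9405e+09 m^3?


Step 1: Q_s = Vr*rhoc*dT/1e12 = 1.9405e+09*2992.5*120.61/1e12 = 700.3758 PJ
Step 2: Q_rec = Q_s * RF = 700.3758 * 0.182 = 127.47 PJ
Q_rec = 127.47 PJ


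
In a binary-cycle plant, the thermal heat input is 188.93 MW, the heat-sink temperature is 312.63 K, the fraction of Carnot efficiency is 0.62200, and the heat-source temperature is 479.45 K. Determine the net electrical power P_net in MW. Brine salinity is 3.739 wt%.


Step 1: eta = (1 - Tc/Th)*f = (1 - 312.63/479.45)*0.622 = 0.2164189
Step 2: P_net = eta * Q_in = 0.2164189 * 188.93 = 40.888 MW
P_net = 40.888 MW


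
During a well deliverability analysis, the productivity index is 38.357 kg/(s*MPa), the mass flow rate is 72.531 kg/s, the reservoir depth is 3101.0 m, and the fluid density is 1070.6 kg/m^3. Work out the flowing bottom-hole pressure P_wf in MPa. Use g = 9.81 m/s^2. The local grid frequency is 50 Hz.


Step 1: P_i = rho*g*h/1e6 = 1070.6*9.81*3101.0/1e6 = 32.56852 MPa
Step 2: P_wf = P_i - mdot/PI = 32.56852 - 72.531/38.357 = 30.678 MPa
P_wf = 30.678 MPa


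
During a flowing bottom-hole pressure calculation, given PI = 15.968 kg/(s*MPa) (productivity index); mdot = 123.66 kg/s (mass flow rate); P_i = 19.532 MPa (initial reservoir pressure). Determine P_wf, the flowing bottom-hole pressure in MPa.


P_wf = P_i - mdot / PI
P_wf = 19.532 - 123.66 / 15.968
P_wf = 11.788 MPa


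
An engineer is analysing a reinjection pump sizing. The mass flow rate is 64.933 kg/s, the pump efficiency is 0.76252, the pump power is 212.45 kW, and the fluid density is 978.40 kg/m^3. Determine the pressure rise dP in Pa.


dP = P_pump * rho * eta / mdot
dP = 212.45 * 978.40 * 0.76252 / 64.933
dP = 2440.950 kPa
Convert: 2440.950 kPa * 1000.0 = 2.4410e+06 Pa
dP = 2.4410e+06 Pa


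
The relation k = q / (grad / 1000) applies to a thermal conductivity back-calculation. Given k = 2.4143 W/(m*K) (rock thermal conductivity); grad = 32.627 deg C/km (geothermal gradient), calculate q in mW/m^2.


q = k * grad / 1000
q = 2.4143 * 32.627 / 1000
q = 0.07877137 W/m^2
Convert: 0.07877137 W/m^2 * 1000.0 = 78.771 mW/m^2
q = 78.771 mW/m^2


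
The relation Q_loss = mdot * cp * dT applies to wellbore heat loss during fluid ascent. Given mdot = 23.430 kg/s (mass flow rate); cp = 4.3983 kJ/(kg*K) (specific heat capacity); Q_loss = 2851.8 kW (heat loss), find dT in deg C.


dT = Q_loss / (mdot * cp)
dT = 2851.8 / (23.430 * 4.3983)
dT = 27.67336 K
Convert (temperature difference, 1 K = 1 deg C): 27.67336 K = 27.67336 deg C
dT = 27.673 deg C


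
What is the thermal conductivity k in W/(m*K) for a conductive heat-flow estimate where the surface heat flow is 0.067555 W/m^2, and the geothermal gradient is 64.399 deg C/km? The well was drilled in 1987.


k = q * 1000 / grad
k = 0.067555 * 1000 / 64.399
k = 1.0490 W/(m*K)


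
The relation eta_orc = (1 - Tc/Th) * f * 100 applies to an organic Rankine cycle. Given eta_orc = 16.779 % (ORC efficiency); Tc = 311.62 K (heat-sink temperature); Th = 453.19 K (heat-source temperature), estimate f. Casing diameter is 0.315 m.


f = (eta_orc/100) / (1 - Tc/Th)
f = (16.779/100) / (1 - 311.62/453.19)
f = 0.53712


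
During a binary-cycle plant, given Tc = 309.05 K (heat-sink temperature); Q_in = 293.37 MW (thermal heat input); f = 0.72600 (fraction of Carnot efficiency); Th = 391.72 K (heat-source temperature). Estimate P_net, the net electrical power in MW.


Step 1: eta = (1 - Tc/Th)*f = (1 - 309.05/391.72)*0.726 = 0.1532177
Step 2: P_net = eta * Q_in = 0.1532177 * 293.37 = 44.949 MW
P_net = 44.949 MW


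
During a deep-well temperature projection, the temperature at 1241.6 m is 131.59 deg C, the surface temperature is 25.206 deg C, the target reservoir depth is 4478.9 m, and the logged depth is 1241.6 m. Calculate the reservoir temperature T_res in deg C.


Step 1: grad = (T_d1 - T_surf)/d1 * 1000 = (131.59 - 25.206)/1241.6 * 1000 = 85.68299 deg C/km
Step 2: T_res = T_surf + grad*d2/1000 = 25.206 + 85.68299*4478.9/1000 = 408.97 deg C
T_res = 408.97 deg C


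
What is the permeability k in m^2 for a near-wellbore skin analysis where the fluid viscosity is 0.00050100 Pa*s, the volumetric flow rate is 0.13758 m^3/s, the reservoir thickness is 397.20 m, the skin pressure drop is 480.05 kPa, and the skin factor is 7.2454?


k = S*q*mu / (2*pi*dP_s*1000*hr)
k = 7.2454*0.13758*0.00050100 / (2*pi*480.05*1000*397.20)
k = 4.1685e-13 m^2


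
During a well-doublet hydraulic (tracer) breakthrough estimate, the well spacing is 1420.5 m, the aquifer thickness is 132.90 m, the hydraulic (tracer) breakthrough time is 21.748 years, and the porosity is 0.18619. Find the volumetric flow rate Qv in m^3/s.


Qv = pi*hr*phi*L^2 / (3*t_bt*365.25*86400)
Qv = pi*132.90*0.18619*1420.5^2 / (3*21.748*365.25*86400)
Qv = 0.076185 m^3/s


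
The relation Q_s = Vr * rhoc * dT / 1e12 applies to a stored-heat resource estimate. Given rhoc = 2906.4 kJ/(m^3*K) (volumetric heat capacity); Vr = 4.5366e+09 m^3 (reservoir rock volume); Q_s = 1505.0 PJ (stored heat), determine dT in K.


dT = Q_s * 1e12 / (Vr * rhoc)
dT = 1505.0 * 1e12 / (4.5366e+09 * 2906.4)
dT = 114.14 K


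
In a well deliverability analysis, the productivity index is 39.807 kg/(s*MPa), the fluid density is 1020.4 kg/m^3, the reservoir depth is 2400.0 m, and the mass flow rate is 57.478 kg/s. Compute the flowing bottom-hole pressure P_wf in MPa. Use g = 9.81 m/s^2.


Step 1: P_i = rho*g*h/1e6 = 1020.4*9.81*2400.0/1e6 = 24.02430 MPa
Step 2: P_wf = P_i - mdot/PI = 24.02430 - 57.478/39.807 = 22.580 MPa
P_wf = 22.580 MPa


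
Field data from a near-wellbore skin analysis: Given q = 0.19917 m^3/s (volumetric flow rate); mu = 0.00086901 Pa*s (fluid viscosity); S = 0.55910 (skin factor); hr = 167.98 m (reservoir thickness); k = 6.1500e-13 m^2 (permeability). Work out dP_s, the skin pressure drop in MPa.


dP_s = S * q * mu / (2*pi*k*hr) / 1000
dP_s = 0.55910 * 0.19917 * 0.00086901 / (2*pi*6.1500e-13*167.98) / 1000
dP_s = 149.0821 kPa
Convert: 149.0821 kPa * 0.001 = 0.14908 MPa
dP_s = 0.14908 MPa


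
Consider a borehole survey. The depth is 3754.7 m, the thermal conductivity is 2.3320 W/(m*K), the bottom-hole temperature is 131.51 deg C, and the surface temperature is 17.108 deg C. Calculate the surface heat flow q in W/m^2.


Step 1: grad = (T_d - T_surf)/d * 1000 = (131.51 - 17.108)/3754.7 * 1000 = 30.46901 deg C/km
Step 2: q = k * grad / 1000 = 2.332 * 30.46901 / 1000 = 0.071054 W/m^2
q = 0.071054 W/m^2


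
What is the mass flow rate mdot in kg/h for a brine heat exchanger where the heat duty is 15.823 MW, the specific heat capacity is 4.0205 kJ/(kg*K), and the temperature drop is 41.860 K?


mdot = Q * 1000 / (cp * dT)
mdot = 15.823 * 1000 / (4.0205 * 41.860)
mdot = 94.01768 kg/s
Convert: 94.01768 kg/s * 3600.0 = 3.3846e+05 kg/h
mdot = 3.3846e+05 kg/h


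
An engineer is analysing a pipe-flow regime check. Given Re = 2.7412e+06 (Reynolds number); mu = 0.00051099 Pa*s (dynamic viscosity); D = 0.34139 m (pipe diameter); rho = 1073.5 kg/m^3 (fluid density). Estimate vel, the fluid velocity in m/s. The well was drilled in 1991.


vel = Re * mu / (rho * D)
vel = 2.7412e+06 * 0.00051099 / (1073.5 * 0.34139)
vel = 3.8221 m/s


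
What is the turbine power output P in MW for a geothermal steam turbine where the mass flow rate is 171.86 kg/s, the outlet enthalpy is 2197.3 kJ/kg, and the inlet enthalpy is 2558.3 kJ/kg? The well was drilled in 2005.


P = mdot * (h_in - h_out) / 1000
P = 171.86 * (2558.3 - 2197.3) / 1000
P = 62.041 MW


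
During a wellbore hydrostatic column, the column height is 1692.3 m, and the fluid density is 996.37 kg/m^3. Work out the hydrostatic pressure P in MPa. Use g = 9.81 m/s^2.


P = rho * g * h / 1e6
P = 996.37 * 9.81 * 1692.3 / 1e6
P = 16.541 MPa


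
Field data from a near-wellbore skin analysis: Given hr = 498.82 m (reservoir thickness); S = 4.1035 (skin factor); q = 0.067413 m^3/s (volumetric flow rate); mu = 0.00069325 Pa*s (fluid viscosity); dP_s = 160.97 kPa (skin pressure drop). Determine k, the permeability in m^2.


k = S*q*mu / (2*pi*dP_s*1000*hr)
k = 4.1035*0.067413*0.00069325 / (2*pi*160.97*1000*498.82)
k = 3.8012e-13 m^2


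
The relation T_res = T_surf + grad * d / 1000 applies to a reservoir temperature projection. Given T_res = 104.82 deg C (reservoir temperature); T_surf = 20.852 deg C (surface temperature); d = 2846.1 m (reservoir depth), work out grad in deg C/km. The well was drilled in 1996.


grad = (T_res - T_surf) / d * 1000
grad = (104.82 - 20.852) / 2846.1 * 1000
grad = 29.503 deg C/km


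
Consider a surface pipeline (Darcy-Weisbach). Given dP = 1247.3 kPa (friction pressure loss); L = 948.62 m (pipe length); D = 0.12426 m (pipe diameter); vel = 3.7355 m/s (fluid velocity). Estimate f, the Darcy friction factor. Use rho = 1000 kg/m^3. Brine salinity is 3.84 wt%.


f = dP*1000 / ((L/D)*(rho*vel^2/2))
f = 1247.3*1000 / ((948.62/0.12426)*(1000*3.7355^2/2))
f = 0.023418


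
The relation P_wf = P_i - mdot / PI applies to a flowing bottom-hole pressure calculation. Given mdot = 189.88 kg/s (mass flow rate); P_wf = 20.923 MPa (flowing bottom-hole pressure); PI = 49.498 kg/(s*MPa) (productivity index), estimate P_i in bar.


P_i = P_wf + mdot / PI
P_i = 20.923 + 189.88 / 49.498
P_i = 24.75911 MPa
Convert: 24.75911 MPa * 10.0 = 247.59 bar
P_i = 247.59 bar


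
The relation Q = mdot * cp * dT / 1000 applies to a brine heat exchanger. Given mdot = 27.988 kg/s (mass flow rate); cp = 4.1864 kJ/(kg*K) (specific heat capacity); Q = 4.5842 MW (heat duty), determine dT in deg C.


dT = Q * 1000 / (mdot * cp)
dT = 4.5842 * 1000 / (27.988 * 4.1864)
dT = 39.12470 K
Convert (temperature difference, 1 K = 1 deg C): 39.12470 K = 39.12470 deg C
dT = 39.125 deg C


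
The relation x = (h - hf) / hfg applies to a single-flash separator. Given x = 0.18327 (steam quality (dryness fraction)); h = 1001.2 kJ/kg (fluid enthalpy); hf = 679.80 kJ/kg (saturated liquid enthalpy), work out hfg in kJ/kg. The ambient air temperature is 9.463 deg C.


hfg = (h - hf) / x
hfg = (1001.2 - 679.80) / 0.18327
hfg = 1753.7 kJ/kg


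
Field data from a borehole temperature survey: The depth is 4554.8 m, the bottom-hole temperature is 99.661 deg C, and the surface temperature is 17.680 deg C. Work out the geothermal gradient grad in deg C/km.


grad = (T_d - T_surf) / d * 1000
grad = (99.661 - 17.680) / 4554.8 * 1000
grad = 17.999 deg C/km


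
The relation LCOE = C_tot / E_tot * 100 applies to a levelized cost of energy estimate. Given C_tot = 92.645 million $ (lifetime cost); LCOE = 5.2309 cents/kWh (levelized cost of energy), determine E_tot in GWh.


E_tot = C_tot / LCOE * 100
E_tot = 92.645 / 5.2309 * 100
E_tot = 1771.1 GWh


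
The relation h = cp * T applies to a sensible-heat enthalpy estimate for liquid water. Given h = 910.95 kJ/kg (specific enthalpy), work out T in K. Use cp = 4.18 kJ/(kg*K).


T = h / cp
T = 910.95 / 4.18
T = 217.9306 deg C
Convert to K: 217.9306 + 273.15 = 491.08 K
T = 491.08 K


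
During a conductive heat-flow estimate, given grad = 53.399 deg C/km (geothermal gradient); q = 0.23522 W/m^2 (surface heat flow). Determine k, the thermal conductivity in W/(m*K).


k = q * 1000 / grad
k = 0.23522 * 1000 / 53.399
k = 4.4050 W/(m*K)


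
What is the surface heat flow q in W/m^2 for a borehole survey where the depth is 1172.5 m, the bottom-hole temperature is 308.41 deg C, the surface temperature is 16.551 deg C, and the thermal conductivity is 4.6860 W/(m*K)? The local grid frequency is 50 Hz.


Step 1: grad = (T_d - T_surf)/d * 1000 = (308.41 - 16.551)/1172.5 * 1000 = 248.9203 deg C/km
Step 2: q = k * grad / 1000 = 4.686 * 248.9203 / 1000 = 1.1664 W/m^2
q = 1.1664 W/m^2


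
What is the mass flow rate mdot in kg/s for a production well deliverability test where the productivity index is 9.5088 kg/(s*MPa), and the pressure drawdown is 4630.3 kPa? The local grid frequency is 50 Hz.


mdot = PI * dP / 1000
mdot = 9.5088 * 4630.3 / 1000
mdot = 44.029 kg/s


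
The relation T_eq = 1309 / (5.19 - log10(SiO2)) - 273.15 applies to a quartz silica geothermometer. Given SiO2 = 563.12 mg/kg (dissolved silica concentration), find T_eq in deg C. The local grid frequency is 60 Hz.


T_eq = 1309 / (5.19 - log10(SiO2)) - 273.15
T_eq = 1309 / (5.19 - log10(563.12)) - 273.15
T_eq = 263.46 deg C


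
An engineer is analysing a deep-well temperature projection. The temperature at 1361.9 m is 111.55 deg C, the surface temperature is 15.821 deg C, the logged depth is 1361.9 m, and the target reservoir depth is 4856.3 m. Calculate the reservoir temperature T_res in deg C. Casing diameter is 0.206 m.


Step 1: grad = (T_d1 - T_surf)/d1 * 1000 = (111.55 - 15.821)/1361.9 * 1000 = 70.29077 deg C/km
Step 2: T_res = T_surf + grad*d2/1000 = 15.821 + 70.29077*4856.3/1000 = 357.17 deg C
T_res = 357.17 deg C


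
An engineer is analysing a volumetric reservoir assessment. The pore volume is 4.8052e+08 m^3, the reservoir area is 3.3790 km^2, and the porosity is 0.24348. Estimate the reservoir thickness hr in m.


hr = Vp / (A * 1e6 * phi)
hr = 4.8052e+08 / (3.3790 * 1e6 * 0.24348)
hr = 584.06 m


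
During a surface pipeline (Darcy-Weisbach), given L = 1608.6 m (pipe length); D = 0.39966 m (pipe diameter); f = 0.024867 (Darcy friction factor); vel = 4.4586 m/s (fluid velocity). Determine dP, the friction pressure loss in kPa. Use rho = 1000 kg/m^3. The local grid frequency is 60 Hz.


dP = f * (L/D) * (rho*vel^2/2) / 1000
dP = 0.024867 * (1608.6/0.39966) * (1000*4.4586^2/2) / 1000
dP = 994.83 kPa


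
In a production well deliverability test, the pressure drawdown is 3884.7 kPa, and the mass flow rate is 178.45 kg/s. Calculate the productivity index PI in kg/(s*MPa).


PI = mdot * 1000 / dP
PI = 178.45 * 1000 / 3884.7
PI = 45.937 kg/(s*MPa)


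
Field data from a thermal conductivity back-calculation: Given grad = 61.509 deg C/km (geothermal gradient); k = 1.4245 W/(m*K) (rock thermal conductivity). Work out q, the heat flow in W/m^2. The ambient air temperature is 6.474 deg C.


q = k * grad / 1000
q = 1.4245 * 61.509 / 1000
q = 0.087620 W/m^2


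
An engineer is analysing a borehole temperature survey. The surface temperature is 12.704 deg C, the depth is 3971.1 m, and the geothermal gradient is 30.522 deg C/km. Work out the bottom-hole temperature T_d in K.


T_d = T_surf + grad * d / 1000
T_d = 12.704 + 30.522 * 3971.1 / 1000
T_d = 133.9099 deg C
Convert to K: 133.9099 + 273.15 = 407.06 K
T_d = 407.06 K


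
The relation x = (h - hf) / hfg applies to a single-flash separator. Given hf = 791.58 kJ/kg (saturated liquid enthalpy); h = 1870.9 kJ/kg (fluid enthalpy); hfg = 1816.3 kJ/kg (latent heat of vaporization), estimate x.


x = (h - hf) / hfg
x = (1870.9 - 791.58) / 1816.3
x = 0.59424


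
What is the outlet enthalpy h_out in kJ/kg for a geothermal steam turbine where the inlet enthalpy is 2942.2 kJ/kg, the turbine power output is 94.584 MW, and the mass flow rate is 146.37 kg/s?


h_out = h_in - P * 1000 / mdot
h_out = 2942.2 - 94.584 * 1000 / 146.37
h_out = 2296.0 kJ/kg


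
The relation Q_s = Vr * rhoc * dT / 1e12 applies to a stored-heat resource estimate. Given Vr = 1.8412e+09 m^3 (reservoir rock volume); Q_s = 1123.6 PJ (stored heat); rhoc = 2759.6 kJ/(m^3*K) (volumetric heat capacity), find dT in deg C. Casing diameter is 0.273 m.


dT = Q_s * 1e12 / (Vr * rhoc)
dT = 1123.6 * 1e12 / (1.8412e+09 * 2759.6)
dT = 221.1386 K
Convert (temperature difference, 1 K = 1 deg C): 221.1386 K = 221.1386 deg C
dT = 221.14 deg C


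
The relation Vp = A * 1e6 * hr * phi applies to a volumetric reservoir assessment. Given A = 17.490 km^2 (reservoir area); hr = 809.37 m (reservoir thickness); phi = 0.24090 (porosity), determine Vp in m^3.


Vp = A * 1e6 * hr * phi
Vp = 17.490 * 1e6 * 809.37 * 0.24090
Vp = 3.4102e+09 m^3


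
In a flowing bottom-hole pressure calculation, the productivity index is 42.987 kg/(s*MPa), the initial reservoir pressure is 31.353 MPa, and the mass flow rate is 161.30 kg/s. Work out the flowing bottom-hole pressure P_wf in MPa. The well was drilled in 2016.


P_wf = P_i - mdot / PI
P_wf = 31.353 - 161.30 / 42.987
P_wf = 27.601 MPa


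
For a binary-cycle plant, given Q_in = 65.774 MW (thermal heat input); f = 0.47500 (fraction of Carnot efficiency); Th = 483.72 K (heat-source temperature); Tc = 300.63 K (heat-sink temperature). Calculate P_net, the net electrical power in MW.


Step 1: eta = (1 - Tc/Th)*f = (1 - 300.63/483.72)*0.475 = 0.1797894
Step 2: P_net = eta * Q_in = 0.1797894 * 65.774 = 11.825 MW
P_net = 11.825 MW


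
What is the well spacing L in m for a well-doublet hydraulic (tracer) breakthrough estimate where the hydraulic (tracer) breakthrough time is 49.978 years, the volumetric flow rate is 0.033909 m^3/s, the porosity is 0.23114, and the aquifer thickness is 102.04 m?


L = sqrt(t_bt*365.25*86400*3*Qv / (pi*hr*phi))
L = sqrt(49.978*365.25*86400*3*0.033909 / (pi*102.04*0.23114))
L = 1471.5 m


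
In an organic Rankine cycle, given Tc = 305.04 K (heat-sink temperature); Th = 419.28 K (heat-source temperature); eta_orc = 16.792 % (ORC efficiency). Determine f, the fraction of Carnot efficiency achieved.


f = (eta_orc/100) / (1 - Tc/Th)
f = (16.792/100) / (1 - 305.04/419.28)
f = 0.61629


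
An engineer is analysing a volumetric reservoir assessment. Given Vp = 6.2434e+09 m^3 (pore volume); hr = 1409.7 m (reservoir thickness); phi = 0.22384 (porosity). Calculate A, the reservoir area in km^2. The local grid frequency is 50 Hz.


A = Vp / (1e6 * hr * phi)
A = 6.2434e+09 / (1e6 * 1409.7 * 0.22384)
A = 19.786 km^2


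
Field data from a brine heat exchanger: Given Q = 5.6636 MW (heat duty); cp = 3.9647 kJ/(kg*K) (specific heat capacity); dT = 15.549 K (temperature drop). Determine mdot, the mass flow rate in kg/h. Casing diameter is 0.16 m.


mdot = Q * 1000 / (cp * dT)
mdot = 5.6636 * 1000 / (3.9647 * 15.549)
mdot = 91.87128 kg/s
Convert: 91.87128 kg/s * 3600.0 = 3.3074e+05 kg/h
mdot = 3.3074e+05 kg/h


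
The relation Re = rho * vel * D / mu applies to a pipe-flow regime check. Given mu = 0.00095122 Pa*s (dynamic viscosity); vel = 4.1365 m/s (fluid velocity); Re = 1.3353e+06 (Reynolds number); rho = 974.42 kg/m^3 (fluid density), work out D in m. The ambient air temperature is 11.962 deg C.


D = Re * mu / (rho * vel)
D = 1.3353e+06 * 0.00095122 / (974.42 * 4.1365)
D = 0.31512 m


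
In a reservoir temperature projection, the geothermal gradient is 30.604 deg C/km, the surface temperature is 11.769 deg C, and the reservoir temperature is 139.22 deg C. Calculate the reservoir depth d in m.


d = (T_res - T_surf) / grad * 1000
d = (139.22 - 11.769) / 30.604 * 1000
d = 4164.5 m


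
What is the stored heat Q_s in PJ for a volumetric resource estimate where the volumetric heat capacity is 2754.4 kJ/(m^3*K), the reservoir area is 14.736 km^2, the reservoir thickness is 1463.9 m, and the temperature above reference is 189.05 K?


Step 1: Vr = A*1e6*hr = 14.736*1e6*1463.9 = 2.157203e+10 m^3
Step 2: Q_s = Vr*rhoc*dT/1e12 = 2.157203e+10*2754.4*189.05/1e12 = 11233 PJ
Q_s = 11233 PJ


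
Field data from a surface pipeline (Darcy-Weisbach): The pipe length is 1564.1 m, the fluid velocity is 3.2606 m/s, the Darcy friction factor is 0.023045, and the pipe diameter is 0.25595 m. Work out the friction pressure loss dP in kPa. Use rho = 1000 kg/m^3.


dP = f * (L/D) * (rho*vel^2/2) / 1000
dP = 0.023045 * (1564.1/0.25595) * (1000*3.2606^2/2) / 1000
dP = 748.60 kPa


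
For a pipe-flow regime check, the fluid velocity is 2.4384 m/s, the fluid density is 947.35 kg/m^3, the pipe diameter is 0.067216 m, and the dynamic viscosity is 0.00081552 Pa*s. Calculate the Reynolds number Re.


Re = rho * vel * D / mu
Re = 947.35 * 2.4384 * 0.067216 / 0.00081552
Re = 1.9039e+05


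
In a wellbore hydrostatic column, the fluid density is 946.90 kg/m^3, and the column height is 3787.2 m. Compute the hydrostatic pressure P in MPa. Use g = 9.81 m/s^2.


P = rho * g * h / 1e6
P = 946.90 * 9.81 * 3787.2 / 1e6
P = 35.180 MPa


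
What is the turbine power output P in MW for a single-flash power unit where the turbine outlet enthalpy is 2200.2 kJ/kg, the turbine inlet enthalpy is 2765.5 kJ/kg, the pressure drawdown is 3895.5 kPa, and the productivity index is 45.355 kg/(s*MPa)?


Step 1: mdot = PI * dP / 1000 = 45.355 * 3895.5 / 1000 = 176.6804 kg/s
Step 2: P = mdot*(h_in - h_out)/1000 = 176.6804*(2765.5 - 2200.2)/1000 = 99.877 MW
P = 99.877 MW


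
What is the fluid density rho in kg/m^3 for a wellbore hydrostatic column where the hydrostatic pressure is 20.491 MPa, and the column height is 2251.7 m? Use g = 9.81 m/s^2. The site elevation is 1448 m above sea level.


rho = P * 1e6 / (g * h)
rho = 20.491 * 1e6 / (9.81 * 2251.7)
rho = 927.65 kg/m^3


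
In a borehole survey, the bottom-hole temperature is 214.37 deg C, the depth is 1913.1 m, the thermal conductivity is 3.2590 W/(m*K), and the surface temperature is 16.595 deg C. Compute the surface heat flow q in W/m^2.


Step 1: grad = (T_d - T_surf)/d * 1000 = (214.37 - 16.595)/1913.1 * 1000 = 103.3793 deg C/km
Step 2: q = k * grad / 1000 = 3.259 * 103.3793 / 1000 = 0.33691 W/m^2
q = 0.33691 W/m^2


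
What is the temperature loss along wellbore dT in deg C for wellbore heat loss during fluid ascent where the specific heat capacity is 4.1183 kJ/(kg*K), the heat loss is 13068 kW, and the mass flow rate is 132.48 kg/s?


dT = Q_loss / (mdot * cp)
dT = 13068 / (132.48 * 4.1183)
dT = 23.95195 K
Convert (temperature difference, 1 K = 1 deg C): 23.95195 K = 23.95195 deg C
dT = 23.952 deg C


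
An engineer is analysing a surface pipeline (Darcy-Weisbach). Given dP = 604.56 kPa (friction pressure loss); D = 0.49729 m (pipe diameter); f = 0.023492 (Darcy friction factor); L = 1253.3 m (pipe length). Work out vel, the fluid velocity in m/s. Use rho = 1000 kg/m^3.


vel = sqrt(dP*1000*2*D / (f*L*rho))
vel = sqrt(604.56*1000*2*0.49729 / (0.023492*1253.3*1000))
vel = 4.5191 m/s


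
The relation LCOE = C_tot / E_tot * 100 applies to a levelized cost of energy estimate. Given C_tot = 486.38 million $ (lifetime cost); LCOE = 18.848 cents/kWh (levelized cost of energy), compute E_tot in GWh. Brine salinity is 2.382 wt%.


E_tot = C_tot / LCOE * 100
E_tot = 486.38 / 18.848 * 100
E_tot = 2580.5 GWh


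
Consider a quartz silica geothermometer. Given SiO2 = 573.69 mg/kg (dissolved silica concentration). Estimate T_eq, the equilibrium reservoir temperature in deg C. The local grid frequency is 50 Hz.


T_eq = 1309 / (5.19 - log10(SiO2)) - 273.15
T_eq = 1309 / (5.19 - log10(573.69)) - 273.15
T_eq = 265.24 deg C


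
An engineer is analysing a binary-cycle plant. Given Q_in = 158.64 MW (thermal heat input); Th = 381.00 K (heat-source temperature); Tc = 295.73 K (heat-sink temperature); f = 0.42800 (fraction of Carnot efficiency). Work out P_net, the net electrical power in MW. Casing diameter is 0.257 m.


Step 1: eta = (1 - Tc/Th)*f = (1 - 295.73/381.0)*0.428 = 0.09578887
Step 2: P_net = eta * Q_in = 0.09578887 * 158.64 = 15.196 MW
P_net = 15.196 MW


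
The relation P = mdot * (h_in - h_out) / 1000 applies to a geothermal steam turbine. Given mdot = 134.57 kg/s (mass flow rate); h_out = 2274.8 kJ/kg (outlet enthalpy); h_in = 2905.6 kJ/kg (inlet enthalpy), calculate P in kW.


P = mdot * (h_in - h_out) / 1000
P = 134.57 * (2905.6 - 2274.8) / 1000
P = 84.88676 MW
Convert: 84.88676 MW * 1000.0 = 84887 kW
P = 84887 kW


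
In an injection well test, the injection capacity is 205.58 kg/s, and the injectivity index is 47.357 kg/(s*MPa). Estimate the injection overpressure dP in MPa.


dP = mdot * 1000 / II
dP = 205.58 * 1000 / 47.357
dP = 4341.069 kPa
Convert: 4341.069 kPa * 0.001 = 4.3411 MPa
dP = 4.3411 MPa


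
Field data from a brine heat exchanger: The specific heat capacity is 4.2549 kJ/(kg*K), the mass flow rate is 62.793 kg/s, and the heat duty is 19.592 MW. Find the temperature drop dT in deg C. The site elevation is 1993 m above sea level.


dT = Q * 1000 / (mdot * cp)
dT = 19.592 * 1000 / (62.793 * 4.2549)
dT = 73.32941 K
Convert (temperature difference, 1 K = 1 deg C): 73.32941 K = 73.32941 deg C
dT = 73.329 deg C


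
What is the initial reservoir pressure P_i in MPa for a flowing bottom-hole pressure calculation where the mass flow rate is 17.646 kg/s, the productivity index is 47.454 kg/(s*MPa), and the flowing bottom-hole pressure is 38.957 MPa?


P_i = P_wf + mdot / PI
P_i = 38.957 + 17.646 / 47.454
P_i = 39.329 MPa


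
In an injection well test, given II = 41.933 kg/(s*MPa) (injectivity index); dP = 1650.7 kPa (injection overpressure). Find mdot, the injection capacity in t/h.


mdot = II * dP / 1000
mdot = 41.933 * 1650.7 / 1000
mdot = 69.21880 kg/s
Convert: 69.21880 kg/s * 3.6 = 249.19 t/h
mdot = 249.19 t/h


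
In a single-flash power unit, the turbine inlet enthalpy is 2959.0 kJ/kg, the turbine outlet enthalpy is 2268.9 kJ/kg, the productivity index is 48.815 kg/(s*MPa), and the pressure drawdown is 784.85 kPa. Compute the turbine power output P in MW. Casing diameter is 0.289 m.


Step 1: mdot = PI * dP / 1000 = 48.815 * 784.85 / 1000 = 38.31245 kg/s
Step 2: P = mdot*(h_in - h_out)/1000 = 38.31245*(2959.0 - 2268.9)/1000 = 26.439 MW
P = 26.439 MW


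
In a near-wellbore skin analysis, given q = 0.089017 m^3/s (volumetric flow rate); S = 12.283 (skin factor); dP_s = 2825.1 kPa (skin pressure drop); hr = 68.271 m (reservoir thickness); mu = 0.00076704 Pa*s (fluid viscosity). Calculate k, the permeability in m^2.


k = S*q*mu / (2*pi*dP_s*1000*hr)
k = 12.283*0.089017*0.00076704 / (2*pi*2825.1*1000*68.271)
k = 6.9206e-13 m^2


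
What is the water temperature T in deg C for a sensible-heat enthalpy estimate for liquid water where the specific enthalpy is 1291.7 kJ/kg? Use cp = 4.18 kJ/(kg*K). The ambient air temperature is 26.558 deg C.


T = h / cp
T = 1291.7 / 4.18
T = 309.02 deg C


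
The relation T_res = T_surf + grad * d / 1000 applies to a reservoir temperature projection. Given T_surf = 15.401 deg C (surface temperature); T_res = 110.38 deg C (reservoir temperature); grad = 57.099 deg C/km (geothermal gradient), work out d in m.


d = (T_res - T_surf) / grad * 1000
d = (110.38 - 15.401) / 57.099 * 1000
d = 1663.4 m


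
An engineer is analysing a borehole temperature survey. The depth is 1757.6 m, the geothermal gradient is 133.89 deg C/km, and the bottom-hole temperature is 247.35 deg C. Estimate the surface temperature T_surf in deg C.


T_surf = T_d - grad * d / 1000
T_surf = 247.35 - 133.89 * 1757.6 / 1000
T_surf = 12.025 deg C


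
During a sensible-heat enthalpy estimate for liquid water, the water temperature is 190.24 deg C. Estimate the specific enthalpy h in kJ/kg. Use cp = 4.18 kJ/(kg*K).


h = cp * T
h = 4.18 * 190.24
h = 795.20 kJ/kg


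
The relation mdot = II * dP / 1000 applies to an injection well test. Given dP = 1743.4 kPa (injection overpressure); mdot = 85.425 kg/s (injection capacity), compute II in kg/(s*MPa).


II = mdot * 1000 / dP
II = 85.425 * 1000 / 1743.4
II = 48.999 kg/(s*MPa)


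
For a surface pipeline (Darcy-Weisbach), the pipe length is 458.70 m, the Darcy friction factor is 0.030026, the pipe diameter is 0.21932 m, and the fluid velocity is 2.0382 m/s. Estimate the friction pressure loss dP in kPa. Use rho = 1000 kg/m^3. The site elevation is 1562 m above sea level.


dP = f * (L/D) * (rho*vel^2/2) / 1000
dP = 0.030026 * (458.70/0.21932) * (1000*2.0382^2/2) / 1000
dP = 130.44 kPa


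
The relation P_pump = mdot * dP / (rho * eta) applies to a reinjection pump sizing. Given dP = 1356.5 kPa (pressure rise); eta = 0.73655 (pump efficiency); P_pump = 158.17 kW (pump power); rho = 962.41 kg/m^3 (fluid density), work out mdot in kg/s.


mdot = P_pump * rho * eta / dP
mdot = 158.17 * 962.41 * 0.73655 / 1356.5
mdot = 82.655 kg/s


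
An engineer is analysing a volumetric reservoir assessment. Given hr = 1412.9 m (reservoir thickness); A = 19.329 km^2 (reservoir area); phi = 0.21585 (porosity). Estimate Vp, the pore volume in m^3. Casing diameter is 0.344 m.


Vp = A * 1e6 * hr * phi
Vp = 19.329 * 1e6 * 1412.9 * 0.21585
Vp = 5.8949e+09 m^3


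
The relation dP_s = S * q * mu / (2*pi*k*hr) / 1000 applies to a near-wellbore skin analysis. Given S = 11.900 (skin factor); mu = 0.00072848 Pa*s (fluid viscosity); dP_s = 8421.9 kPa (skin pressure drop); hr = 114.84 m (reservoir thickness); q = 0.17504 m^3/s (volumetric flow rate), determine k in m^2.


k = S*q*mu / (2*pi*dP_s*1000*hr)
k = 11.900*0.17504*0.00072848 / (2*pi*8421.9*1000*114.84)
k = 2.4970e-13 m^2


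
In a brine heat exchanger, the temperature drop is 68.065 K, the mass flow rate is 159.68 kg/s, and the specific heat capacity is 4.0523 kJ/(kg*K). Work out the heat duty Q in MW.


Q = mdot * cp * dT / 1000
Q = 159.68 * 4.0523 * 68.065 / 1000
Q = 44.043 MW


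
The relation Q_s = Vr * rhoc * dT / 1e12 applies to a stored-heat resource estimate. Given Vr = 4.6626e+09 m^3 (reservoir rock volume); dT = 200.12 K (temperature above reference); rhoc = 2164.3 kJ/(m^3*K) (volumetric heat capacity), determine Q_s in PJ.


Q_s = Vr * rhoc * dT / 1e12
Q_s = 4.6626e+09 * 2164.3 * 200.12 / 1e12
Q_s = 2019.5 PJ


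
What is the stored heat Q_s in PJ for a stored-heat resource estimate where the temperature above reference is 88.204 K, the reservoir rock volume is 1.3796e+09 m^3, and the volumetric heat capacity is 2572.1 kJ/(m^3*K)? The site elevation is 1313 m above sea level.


Q_s = Vr * rhoc * dT / 1e12
Q_s = 1.3796e+09 * 2572.1 * 88.204 / 1e12
Q_s = 312.99 PJ


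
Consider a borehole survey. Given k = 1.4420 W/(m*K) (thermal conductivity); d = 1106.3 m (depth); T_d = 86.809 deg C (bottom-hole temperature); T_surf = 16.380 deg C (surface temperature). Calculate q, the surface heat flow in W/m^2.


Step 1: grad = (T_d - T_surf)/d * 1000 = (86.809 - 16.38)/1106.3 * 1000 = 63.66176 deg C/km
Step 2: q = k * grad / 1000 = 1.442 * 63.66176 / 1000 = 0.091800 W/m^2
q = 0.091800 W/m^2


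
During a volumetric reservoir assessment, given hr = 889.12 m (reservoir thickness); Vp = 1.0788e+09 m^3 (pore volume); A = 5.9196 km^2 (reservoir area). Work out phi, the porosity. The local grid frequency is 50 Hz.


phi = Vp / (A * 1e6 * hr)
phi = 1.0788e+09 / (5.9196 * 1e6 * 889.12)
phi = 0.20497


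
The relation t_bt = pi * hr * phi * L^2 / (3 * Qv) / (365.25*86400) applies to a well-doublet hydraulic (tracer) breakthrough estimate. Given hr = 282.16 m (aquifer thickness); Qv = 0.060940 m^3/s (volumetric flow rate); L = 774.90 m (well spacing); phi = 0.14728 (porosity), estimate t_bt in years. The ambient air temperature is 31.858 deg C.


t_bt = pi * hr * phi * L^2 / (3 * Qv) / (365.25*86400)
t_bt = pi * 282.16 * 0.14728 * 774.90^2 / (3 * 0.060940) / (365.25*86400)
t_bt = 13.588 years


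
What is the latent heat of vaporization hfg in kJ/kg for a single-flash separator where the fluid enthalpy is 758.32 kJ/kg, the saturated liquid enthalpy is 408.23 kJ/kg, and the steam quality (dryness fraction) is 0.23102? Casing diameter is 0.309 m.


hfg = (h - hf) / x
hfg = (758.32 - 408.23) / 0.23102
hfg = 1515.4 kJ/kg


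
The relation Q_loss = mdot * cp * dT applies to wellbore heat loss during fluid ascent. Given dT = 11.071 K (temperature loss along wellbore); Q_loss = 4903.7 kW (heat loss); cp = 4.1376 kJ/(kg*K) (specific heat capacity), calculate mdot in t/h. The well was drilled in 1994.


mdot = Q_loss / (cp * dT)
mdot = 4903.7 / (4.1376 * 11.071)
mdot = 107.0505 kg/s
Convert: 107.0505 kg/s * 3.6 = 385.38 t/h
mdot = 385.38 t/h


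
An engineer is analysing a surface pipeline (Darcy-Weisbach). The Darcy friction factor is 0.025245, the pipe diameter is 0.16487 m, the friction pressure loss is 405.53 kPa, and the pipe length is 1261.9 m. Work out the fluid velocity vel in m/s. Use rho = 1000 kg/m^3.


vel = sqrt(dP*1000*2*D / (f*L*rho))
vel = sqrt(405.53*1000*2*0.16487 / (0.025245*1261.9*1000))
vel = 2.0488 m/s


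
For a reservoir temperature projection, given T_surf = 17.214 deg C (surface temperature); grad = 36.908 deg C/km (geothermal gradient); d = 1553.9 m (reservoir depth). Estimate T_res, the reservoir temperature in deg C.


T_res = T_surf + grad * d / 1000
T_res = 17.214 + 36.908 * 1553.9 / 1000
T_res = 74.565 deg C


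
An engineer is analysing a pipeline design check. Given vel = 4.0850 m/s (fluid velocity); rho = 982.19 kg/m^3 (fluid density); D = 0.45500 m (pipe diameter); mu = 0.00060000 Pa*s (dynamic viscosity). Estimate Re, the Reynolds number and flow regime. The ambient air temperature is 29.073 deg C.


Step 1: Re = rho*vel*D/mu = 982.19*4.085*0.455/0.0006 = 3.0426e+06
Step 2: Re = 3.0426e+06 > 4000, so flow is turbulent.
Re = 3.0426e+06 (turbulent)


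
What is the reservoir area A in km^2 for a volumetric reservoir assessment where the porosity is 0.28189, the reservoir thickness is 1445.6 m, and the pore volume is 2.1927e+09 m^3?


A = Vp / (1e6 * hr * phi)
A = 2.1927e+09 / (1e6 * 1445.6 * 0.28189)
A = 5.3809 km^2
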